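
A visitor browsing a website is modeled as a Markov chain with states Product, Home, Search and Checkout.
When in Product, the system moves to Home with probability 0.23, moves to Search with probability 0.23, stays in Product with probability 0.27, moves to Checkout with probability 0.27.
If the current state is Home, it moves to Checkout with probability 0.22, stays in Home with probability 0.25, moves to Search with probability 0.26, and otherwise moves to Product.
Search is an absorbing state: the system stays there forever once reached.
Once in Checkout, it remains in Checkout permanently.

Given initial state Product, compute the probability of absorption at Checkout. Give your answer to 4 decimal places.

0.5214

Let h(s) be the probability of absorption at Checkout starting from transient state s. Then h(Checkout) = 1 and h(Search) = 0. By first-step analysis:
h(Product) = 0.27·h(Product) + 0.23·h(Home) + 0.23·0 + 0.27·1
h(Home) = 0.27·h(Product) + 0.25·h(Home) + 0.26·0 + 0.22·1
Solving: h(Product) = 0.5214, h(Home) = 0.4810.
Starting from Product, the probability is 0.5214.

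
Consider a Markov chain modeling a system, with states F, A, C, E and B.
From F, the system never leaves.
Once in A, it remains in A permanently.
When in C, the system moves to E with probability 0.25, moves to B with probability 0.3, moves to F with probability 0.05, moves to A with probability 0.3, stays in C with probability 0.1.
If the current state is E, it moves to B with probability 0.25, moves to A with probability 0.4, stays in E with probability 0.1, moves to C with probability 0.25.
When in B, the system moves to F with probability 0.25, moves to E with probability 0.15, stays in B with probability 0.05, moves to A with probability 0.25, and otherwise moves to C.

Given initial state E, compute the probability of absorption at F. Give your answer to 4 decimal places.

Let h(s) be the probability of absorption at F starting from transient state s. Then h(F) = 1 and h(A) = 0. By first-step analysis:
h(C) = 0.05·1 + 0.3·0 + 0.1·h(C) + 0.25·h(E) + 0.3·h(B)
h(E) = 0.4·0 + 0.25·h(C) + 0.1·h(E) + 0.25·h(B)
h(B) = 0.25·1 + 0.25·0 + 0.3·h(C) + 0.15·h(E) + 0.05·h(B)
Solving: h(C) = 0.2193, h(E) = 0.1603, h(B) = 0.3577.
Starting from E, the probability is 0.1603.

0.1603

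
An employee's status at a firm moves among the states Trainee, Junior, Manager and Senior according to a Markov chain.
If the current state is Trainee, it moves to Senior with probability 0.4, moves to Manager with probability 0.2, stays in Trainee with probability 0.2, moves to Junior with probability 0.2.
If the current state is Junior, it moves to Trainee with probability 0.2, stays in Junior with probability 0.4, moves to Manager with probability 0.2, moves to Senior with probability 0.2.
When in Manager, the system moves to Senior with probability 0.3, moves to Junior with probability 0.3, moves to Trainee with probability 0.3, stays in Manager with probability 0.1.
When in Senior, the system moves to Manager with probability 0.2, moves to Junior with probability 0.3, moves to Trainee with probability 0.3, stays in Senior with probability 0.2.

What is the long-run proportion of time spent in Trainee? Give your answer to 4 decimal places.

Let the stationary distribution be π with π = πP and π_1 + π_2 + π_3 + π_4 = 1.
π_1 = 0.2·π_1 + 0.2·π_2 + 0.3·π_3 + 0.3·π_4
π_2 = 0.2·π_1 + 0.4·π_2 + 0.3·π_3 + 0.3·π_4
π_3 = 0.2·π_1 + 0.2·π_2 + 0.1·π_3 + 0.2·π_4
Solving with the normalization constraint gives π = (0.2449, 0.3061, 0.1818, 0.2672).
So the stationary probability of Trainee is 0.2449.

0.2449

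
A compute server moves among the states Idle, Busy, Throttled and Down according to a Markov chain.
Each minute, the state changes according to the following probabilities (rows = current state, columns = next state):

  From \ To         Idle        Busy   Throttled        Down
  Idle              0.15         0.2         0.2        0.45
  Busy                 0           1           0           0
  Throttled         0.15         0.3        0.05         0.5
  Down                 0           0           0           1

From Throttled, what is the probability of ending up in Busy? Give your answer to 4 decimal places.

Let h(s) be the probability of absorption at Busy starting from transient state s. Then h(Busy) = 1 and h(Down) = 0. By first-step analysis:
h(Idle) = 0.15·h(Idle) + 0.2·1 + 0.2·h(Throttled) + 0.45·0
h(Throttled) = 0.15·h(Idle) + 0.3·1 + 0.05·h(Throttled) + 0.5·0
Solving: h(Idle) = 0.3215, h(Throttled) = 0.3666.
Starting from Throttled, the probability is 0.3666.

0.3666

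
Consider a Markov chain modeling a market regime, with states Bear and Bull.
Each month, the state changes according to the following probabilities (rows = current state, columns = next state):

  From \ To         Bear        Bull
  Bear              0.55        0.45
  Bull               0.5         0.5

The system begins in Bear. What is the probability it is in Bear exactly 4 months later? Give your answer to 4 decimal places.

0.5263

Propagate the distribution vector 4 months from Bear.
After 0 months: (1.0000, 0.0000)
After 1 month: (0.5500, 0.4500)
After 2 months: (0.5275, 0.4725)
After 3 months: (0.5264, 0.4736)
After 4 months: (0.5263, 0.4737)
P(in Bear after 4 months) = 0.5263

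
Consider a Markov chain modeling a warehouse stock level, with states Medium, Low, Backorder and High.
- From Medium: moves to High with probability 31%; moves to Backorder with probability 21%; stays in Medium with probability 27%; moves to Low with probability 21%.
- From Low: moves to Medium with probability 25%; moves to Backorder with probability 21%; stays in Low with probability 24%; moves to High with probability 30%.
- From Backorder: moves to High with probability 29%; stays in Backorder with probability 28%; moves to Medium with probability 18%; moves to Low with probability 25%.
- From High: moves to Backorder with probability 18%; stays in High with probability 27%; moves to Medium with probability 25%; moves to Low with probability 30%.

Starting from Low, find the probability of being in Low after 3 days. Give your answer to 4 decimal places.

Propagate the distribution vector 3 days from Low.
After 0 days: (0.0000, 1.0000, 0.0000, 0.0000)
After 1 day: (0.2500, 0.2400, 0.2100, 0.3000)
After 2 days: (0.2403, 0.2526, 0.2157, 0.2914)
After 3 days: (0.2397, 0.2524, 0.2164, 0.2915)
P(in Low after 3 days) = 0.2524

0.2524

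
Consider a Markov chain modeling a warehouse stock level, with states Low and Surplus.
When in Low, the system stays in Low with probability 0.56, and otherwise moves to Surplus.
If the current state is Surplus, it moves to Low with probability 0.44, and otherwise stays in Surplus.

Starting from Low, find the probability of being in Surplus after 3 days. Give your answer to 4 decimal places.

Propagate the distribution vector 3 days from Low.
After 0 days: (1.0000, 0.0000)
After 1 day: (0.5600, 0.4400)
After 2 days: (0.5072, 0.4928)
After 3 days: (0.5009, 0.4991)
P(in Surplus after 3 days) = 0.4991

0.4991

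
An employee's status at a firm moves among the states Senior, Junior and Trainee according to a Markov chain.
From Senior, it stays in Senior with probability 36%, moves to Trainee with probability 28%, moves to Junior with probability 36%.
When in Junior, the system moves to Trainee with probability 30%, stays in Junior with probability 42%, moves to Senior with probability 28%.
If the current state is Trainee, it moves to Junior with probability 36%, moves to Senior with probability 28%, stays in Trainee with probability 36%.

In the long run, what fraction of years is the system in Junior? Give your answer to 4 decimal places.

0.3830

Let the stationary distribution be π with π = πP and π_1 + π_2 + π_3 = 1.
π_1 = 0.36·π_1 + 0.28·π_2 + 0.28·π_3
π_2 = 0.36·π_1 + 0.42·π_2 + 0.36·π_3
Solving with the normalization constraint gives π = (0.3043, 0.3830, 0.3127).
So the stationary probability of Junior is 0.3830.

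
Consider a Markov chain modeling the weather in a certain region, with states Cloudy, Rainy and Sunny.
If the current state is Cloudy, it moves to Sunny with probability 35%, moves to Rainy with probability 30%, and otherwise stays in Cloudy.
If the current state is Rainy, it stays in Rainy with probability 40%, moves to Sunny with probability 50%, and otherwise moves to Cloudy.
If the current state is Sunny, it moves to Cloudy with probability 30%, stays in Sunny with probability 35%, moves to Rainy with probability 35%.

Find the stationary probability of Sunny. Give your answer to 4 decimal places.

0.4034

Let the stationary distribution be π with π = πP and π_1 + π_2 + π_3 = 1.
π_1 = 0.35·π_1 + 0.1·π_2 + 0.3·π_3
π_2 = 0.3·π_1 + 0.4·π_2 + 0.35·π_3
Solving with the normalization constraint gives π = (0.2409, 0.3557, 0.4034).
So the stationary probability of Sunny is 0.4034.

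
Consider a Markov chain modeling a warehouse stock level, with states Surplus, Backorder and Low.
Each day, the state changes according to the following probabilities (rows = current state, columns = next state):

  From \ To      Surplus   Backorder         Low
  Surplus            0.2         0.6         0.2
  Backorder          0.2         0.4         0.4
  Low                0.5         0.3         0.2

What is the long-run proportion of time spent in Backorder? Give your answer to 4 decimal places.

Let the stationary distribution be π with π = πP and π_1 + π_2 + π_3 = 1.
π_1 = 0.2·π_1 + 0.2·π_2 + 0.5·π_3
π_2 = 0.6·π_1 + 0.4·π_2 + 0.3·π_3
Solving with the normalization constraint gives π = (0.2857, 0.4286, 0.2857).
So the stationary probability of Backorder is 0.4286.

0.4286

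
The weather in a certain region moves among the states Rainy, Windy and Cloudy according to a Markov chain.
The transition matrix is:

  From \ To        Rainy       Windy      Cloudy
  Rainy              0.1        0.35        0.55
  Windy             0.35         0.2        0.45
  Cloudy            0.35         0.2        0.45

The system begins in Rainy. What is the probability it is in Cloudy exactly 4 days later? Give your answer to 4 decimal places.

Propagate the distribution vector 4 days from Rainy.
After 0 days: (1.0000, 0.0000, 0.0000)
After 1 day: (0.1000, 0.3500, 0.5500)
After 2 days: (0.3250, 0.2150, 0.4600)
After 3 days: (0.2688, 0.2488, 0.4825)
After 4 days: (0.2828, 0.2403, 0.4769)
P(in Cloudy after 4 days) = 0.4769

0.4769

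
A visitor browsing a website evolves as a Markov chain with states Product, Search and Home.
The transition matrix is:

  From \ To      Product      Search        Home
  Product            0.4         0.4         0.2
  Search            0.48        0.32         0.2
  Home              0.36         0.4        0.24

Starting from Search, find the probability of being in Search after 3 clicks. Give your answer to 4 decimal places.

Propagate the distribution vector 3 clicks from Search.
After 0 clicks: (0.0000, 1.0000, 0.0000)
After 1 click: (0.4800, 0.3200, 0.2000)
After 2 clicks: (0.4176, 0.3744, 0.2080)
After 3 clicks: (0.4216, 0.3700, 0.2083)
P(in Search after 3 clicks) = 0.3700

0.3700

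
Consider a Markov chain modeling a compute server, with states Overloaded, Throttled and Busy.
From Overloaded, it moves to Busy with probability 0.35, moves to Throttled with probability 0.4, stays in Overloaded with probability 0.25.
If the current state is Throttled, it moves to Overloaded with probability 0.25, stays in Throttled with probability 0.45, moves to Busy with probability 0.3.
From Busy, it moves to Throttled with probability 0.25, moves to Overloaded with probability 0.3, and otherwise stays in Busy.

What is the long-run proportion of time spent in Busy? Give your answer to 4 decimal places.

Let the stationary distribution be π with π = πP and π_1 + π_2 + π_3 = 1.
π_1 = 0.25·π_1 + 0.25·π_2 + 0.3·π_3
π_2 = 0.4·π_1 + 0.45·π_2 + 0.25·π_3
Solving with the normalization constraint gives π = (0.2684, 0.3628, 0.3687).
So the stationary probability of Busy is 0.3687.

0.3687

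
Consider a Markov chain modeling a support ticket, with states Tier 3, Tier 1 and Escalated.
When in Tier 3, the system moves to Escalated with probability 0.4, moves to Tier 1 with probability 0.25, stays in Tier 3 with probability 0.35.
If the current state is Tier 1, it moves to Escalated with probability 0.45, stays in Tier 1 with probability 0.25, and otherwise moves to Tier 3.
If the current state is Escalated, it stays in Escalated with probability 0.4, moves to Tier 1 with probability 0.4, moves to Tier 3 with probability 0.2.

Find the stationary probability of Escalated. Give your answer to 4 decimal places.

0.4156

Let the stationary distribution be π with π = πP and π_1 + π_2 + π_3 = 1.
π_1 = 0.35·π_1 + 0.3·π_2 + 0.2·π_3
π_2 = 0.25·π_1 + 0.25·π_2 + 0.4·π_3
Solving with the normalization constraint gives π = (0.2720, 0.3123, 0.4156).
So the stationary probability of Escalated is 0.4156.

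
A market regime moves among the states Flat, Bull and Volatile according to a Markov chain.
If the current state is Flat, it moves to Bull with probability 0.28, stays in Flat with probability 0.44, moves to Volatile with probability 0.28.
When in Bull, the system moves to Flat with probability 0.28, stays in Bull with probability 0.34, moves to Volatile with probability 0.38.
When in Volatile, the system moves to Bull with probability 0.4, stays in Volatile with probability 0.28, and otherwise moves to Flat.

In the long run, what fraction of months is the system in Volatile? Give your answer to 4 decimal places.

Let the stationary distribution be π with π = πP and π_1 + π_2 + π_3 = 1.
π_1 = 0.44·π_1 + 0.28·π_2 + 0.32·π_3
π_2 = 0.28·π_1 + 0.34·π_2 + 0.4·π_3
Solving with the normalization constraint gives π = (0.3483, 0.3379, 0.3138).
So the stationary probability of Volatile is 0.3138.

0.3138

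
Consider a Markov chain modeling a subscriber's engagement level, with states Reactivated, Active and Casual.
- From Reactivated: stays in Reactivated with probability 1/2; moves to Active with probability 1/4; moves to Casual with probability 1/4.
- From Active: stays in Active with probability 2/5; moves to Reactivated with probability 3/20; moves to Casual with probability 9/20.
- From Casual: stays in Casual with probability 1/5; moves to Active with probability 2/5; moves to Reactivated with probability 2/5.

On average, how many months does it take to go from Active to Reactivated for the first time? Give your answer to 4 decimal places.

4.1667

Let t(s) be the expected number of months to first reach Reactivated from state s, with t(Reactivated) = 0. Conditioning on the first month:
t(Active) = 1 + 0.4·t(Active) + 0.45·t(Casual)
t(Casual) = 1 + 0.4·t(Active) + 0.2·t(Casual)
Solving: t(Active) = 4.1667, t(Casual) = 3.3333.
Expected months from Active to Reactivated: 4.1667.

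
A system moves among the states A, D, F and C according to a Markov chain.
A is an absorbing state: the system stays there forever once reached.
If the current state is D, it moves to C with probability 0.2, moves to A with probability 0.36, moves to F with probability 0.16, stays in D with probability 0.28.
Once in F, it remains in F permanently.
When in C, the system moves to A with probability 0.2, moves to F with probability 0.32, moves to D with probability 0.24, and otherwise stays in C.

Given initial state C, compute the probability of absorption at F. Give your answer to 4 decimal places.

Let h(s) be the probability of absorption at F starting from transient state s. Then h(F) = 1 and h(A) = 0. By first-step analysis:
h(D) = 0.36·0 + 0.28·h(D) + 0.16·1 + 0.2·h(C)
h(C) = 0.2·0 + 0.24·h(D) + 0.32·1 + 0.24·h(C)
Solving: h(D) = 0.3718, h(C) = 0.5385.
Starting from C, the probability is 0.5385.

0.5385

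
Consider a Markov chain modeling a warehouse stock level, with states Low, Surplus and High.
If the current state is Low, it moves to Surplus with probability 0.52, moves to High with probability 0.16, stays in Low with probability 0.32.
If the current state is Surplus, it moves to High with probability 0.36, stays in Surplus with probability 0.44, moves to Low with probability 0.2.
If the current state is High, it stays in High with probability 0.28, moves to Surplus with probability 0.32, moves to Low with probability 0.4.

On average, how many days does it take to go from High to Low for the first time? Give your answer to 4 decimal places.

3.0556

Let t(s) be the expected number of days to first reach Low from state s, with t(Low) = 0. Conditioning on the first day:
t(Surplus) = 1 + 0.44·t(Surplus) + 0.36·t(High)
t(High) = 1 + 0.32·t(Surplus) + 0.28·t(High)
Solving: t(Surplus) = 3.7500, t(High) = 3.0556.
Expected days from High to Low: 3.0556.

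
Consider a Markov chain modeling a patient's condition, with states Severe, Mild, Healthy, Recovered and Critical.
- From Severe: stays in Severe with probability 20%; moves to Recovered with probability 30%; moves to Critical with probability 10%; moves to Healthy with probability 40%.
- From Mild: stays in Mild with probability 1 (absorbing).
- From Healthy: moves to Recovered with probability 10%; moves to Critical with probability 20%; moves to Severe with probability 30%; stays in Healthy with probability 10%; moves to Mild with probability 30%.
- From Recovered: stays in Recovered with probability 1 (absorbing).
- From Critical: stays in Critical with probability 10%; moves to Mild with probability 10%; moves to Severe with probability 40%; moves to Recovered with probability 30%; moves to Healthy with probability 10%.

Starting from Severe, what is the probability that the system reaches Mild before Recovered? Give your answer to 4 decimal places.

Let h(s) be the probability of absorption at Mild starting from transient state s. Then h(Mild) = 1 and h(Recovered) = 0. By first-step analysis:
h(Severe) = 0.2·h(Severe) + 0.4·h(Healthy) + 0.3·0 + 0.1·h(Critical)
h(Healthy) = 0.3·h(Severe) + 0.3·1 + 0.1·h(Healthy) + 0.1·0 + 0.2·h(Critical)
h(Critical) = 0.4·h(Severe) + 0.1·1 + 0.1·h(Healthy) + 0.3·0 + 0.1·h(Critical)
Solving: h(Severe) = 0.2826, h(Healthy) = 0.4923, h(Critical) = 0.2914.
Starting from Severe, the probability is 0.2826.

0.2826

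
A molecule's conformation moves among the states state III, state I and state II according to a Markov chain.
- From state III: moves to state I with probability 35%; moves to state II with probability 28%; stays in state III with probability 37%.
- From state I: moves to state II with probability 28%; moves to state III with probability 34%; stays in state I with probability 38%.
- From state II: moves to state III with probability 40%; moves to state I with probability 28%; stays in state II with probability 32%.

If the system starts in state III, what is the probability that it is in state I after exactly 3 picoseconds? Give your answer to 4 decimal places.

Propagate the distribution vector 3 picoseconds from state III.
After 0 picoseconds: (1.0000, 0.0000, 0.0000)
After 1 picosecond: (0.3700, 0.3500, 0.2800)
After 2 picoseconds: (0.3679, 0.3409, 0.2912)
After 3 picoseconds: (0.3685, 0.3398, 0.2916)
P(in state I after 3 picoseconds) = 0.3398

0.3398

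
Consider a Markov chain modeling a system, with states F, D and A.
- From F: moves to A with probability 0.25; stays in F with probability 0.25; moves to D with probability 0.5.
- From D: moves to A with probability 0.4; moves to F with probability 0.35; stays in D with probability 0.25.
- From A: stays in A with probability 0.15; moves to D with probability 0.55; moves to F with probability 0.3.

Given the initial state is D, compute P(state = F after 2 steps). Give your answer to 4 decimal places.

0.2950

Sum over the intermediate state after 1 step:
P = P(D→F)·P(F→F) + P(D→D)·P(D→F) + P(D→A)·P(A→F)
  = 0.35×0.25 + 0.25×0.35 + 0.4×0.3
  = 0.0875 + 0.0875 + 0.1200 = 0.2950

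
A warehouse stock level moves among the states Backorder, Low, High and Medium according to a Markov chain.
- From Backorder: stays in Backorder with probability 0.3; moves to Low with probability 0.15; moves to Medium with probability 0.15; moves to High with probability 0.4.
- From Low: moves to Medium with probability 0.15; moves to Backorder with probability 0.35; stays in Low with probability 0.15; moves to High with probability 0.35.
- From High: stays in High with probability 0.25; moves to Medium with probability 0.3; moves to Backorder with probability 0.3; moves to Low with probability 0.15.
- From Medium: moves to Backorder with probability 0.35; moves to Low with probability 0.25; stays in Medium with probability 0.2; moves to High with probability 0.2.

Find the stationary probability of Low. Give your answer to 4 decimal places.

Let the stationary distribution be π with π = πP and π_1 + π_2 + π_3 + π_4 = 1.
π_1 = 0.3·π_1 + 0.35·π_2 + 0.3·π_3 + 0.35·π_4
π_2 = 0.15·π_1 + 0.15·π_2 + 0.15·π_3 + 0.25·π_4
π_3 = 0.4·π_1 + 0.35·π_2 + 0.25·π_3 + 0.2·π_4
Solving with the normalization constraint gives π = (0.3188, 0.1706, 0.3046, 0.2060).
So the stationary probability of Low is 0.1706.

0.1706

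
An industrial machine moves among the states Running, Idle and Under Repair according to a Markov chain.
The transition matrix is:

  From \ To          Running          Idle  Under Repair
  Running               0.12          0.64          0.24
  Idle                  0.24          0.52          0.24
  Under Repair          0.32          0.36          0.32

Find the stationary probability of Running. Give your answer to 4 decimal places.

0.2329

Let the stationary distribution be π with π = πP and π_1 + π_2 + π_3 = 1.
π_1 = 0.12·π_1 + 0.24·π_2 + 0.32·π_3
π_2 = 0.64·π_1 + 0.52·π_2 + 0.36·π_3
Solving with the normalization constraint gives π = (0.2329, 0.5062, 0.2609).
So the stationary probability of Running is 0.2329.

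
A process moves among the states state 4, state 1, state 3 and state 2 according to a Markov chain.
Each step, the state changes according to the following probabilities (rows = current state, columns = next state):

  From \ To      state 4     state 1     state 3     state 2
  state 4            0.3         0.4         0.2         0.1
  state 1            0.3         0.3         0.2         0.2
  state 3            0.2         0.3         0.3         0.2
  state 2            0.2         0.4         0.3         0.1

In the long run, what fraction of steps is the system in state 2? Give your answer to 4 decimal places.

Let the stationary distribution be π with π = πP and π_1 + π_2 + π_3 + π_4 = 1.
π_1 = 0.3·π_1 + 0.3·π_2 + 0.2·π_3 + 0.2·π_4
π_2 = 0.4·π_1 + 0.3·π_2 + 0.3·π_3 + 0.4·π_4
π_3 = 0.2·π_1 + 0.2·π_2 + 0.3·π_3 + 0.3·π_4
Solving with the normalization constraint gives π = (0.2602, 0.3418, 0.2398, 0.1582).
So the stationary probability of state 2 is 0.1582.

0.1582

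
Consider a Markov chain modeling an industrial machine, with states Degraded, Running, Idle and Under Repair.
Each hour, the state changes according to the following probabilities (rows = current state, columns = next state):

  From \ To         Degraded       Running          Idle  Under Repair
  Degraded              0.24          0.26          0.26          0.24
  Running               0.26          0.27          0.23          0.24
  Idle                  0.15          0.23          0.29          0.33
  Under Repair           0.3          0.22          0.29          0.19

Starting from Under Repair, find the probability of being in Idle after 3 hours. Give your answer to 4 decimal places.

Propagate the distribution vector 3 hours from Under Repair.
After 0 hours: (0.0000, 0.0000, 0.0000, 1.0000)
After 1 hour: (0.3000, 0.2200, 0.2900, 0.1900)
After 2 hours: (0.2297, 0.2459, 0.2678, 0.2566)
After 3 hours: (0.2362, 0.2442, 0.2684, 0.2513)
P(in Idle after 3 hours) = 0.2684

0.2684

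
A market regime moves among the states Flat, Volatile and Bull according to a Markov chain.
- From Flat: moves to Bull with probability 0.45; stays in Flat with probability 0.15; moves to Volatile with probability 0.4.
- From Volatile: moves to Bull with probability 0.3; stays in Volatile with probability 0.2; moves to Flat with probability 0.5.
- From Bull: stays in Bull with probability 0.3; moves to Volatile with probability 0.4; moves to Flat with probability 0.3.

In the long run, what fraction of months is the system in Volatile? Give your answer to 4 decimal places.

0.3333

Let the stationary distribution be π with π = πP and π_1 + π_2 + π_3 = 1.
π_1 = 0.15·π_1 + 0.5·π_2 + 0.3·π_3
π_2 = 0.4·π_1 + 0.2·π_2 + 0.4·π_3
Solving with the normalization constraint gives π = (0.3188, 0.3333, 0.3478).
So the stationary probability of Volatile is 0.3333.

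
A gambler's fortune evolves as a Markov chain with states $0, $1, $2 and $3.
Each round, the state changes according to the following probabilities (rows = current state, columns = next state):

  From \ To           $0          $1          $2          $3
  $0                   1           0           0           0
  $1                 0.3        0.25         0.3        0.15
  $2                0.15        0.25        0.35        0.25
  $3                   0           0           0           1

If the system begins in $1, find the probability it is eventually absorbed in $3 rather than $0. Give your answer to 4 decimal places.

0.4182

Let h(s) be the probability of absorption at $3 starting from transient state s. Then h($3) = 1 and h($0) = 0. By first-step analysis:
h($1) = 0.3·0 + 0.25·h($1) + 0.3·h($2) + 0.15·1
h($2) = 0.15·0 + 0.25·h($1) + 0.35·h($2) + 0.25·1
Solving: h($1) = 0.4182, h($2) = 0.5455.
Starting from $1, the probability is 0.4182.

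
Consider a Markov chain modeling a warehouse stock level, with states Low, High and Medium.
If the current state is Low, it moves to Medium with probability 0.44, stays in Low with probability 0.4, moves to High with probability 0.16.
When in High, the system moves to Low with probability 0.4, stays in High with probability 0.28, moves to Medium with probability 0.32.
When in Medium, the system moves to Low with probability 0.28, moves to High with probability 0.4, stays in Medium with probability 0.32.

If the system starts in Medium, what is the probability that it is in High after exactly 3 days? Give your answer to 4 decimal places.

Propagate the distribution vector 3 days from Medium.
After 0 days: (0.0000, 0.0000, 1.0000)
After 1 day: (0.2800, 0.4000, 0.3200)
After 2 days: (0.3616, 0.2848, 0.3536)
After 3 days: (0.3576, 0.2790, 0.3634)
P(in High after 3 days) = 0.2790

0.2790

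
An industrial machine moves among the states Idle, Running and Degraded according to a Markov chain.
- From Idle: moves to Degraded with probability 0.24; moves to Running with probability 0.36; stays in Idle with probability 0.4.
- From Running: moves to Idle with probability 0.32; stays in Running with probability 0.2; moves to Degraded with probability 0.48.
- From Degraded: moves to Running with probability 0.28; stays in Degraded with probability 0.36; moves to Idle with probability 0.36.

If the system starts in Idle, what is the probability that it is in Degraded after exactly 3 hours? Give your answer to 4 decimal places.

0.3506

Propagate the distribution vector 3 hours from Idle.
After 0 hours: (1.0000, 0.0000, 0.0000)
After 1 hour: (0.4000, 0.3600, 0.2400)
After 2 hours: (0.3616, 0.2832, 0.3552)
After 3 hours: (0.3631, 0.2863, 0.3506)
P(in Degraded after 3 hours) = 0.3506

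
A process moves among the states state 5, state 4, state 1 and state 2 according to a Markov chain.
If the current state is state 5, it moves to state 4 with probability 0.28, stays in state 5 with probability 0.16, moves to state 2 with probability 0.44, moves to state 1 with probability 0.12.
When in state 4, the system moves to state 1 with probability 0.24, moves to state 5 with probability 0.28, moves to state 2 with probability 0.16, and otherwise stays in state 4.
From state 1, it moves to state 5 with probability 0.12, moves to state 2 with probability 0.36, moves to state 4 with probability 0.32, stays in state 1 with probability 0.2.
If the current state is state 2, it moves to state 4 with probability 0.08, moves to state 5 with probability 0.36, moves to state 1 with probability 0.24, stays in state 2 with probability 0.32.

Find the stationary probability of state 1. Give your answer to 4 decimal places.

Let the stationary distribution be π with π = πP and π_1 + π_2 + π_3 + π_4 = 1.
π_1 = 0.16·π_1 + 0.28·π_2 + 0.12·π_3 + 0.36·π_4
π_2 = 0.28·π_1 + 0.32·π_2 + 0.32·π_3 + 0.08·π_4
π_3 = 0.12·π_1 + 0.24·π_2 + 0.2·π_3 + 0.24·π_4
Solving with the normalization constraint gives π = (0.2439, 0.2334, 0.2026, 0.3200).
So the stationary probability of state 1 is 0.2026.

0.2026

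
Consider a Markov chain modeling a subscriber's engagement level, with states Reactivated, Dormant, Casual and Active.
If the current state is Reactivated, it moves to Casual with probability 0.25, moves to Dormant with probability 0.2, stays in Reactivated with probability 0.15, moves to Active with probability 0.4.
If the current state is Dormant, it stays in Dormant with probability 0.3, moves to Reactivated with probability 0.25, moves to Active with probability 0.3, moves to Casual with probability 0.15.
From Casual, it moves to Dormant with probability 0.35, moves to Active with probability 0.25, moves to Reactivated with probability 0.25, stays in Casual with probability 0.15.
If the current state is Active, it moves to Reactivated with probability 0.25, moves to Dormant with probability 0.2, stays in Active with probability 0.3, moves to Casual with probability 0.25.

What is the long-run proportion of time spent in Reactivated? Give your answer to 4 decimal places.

Let the stationary distribution be π with π = πP and π_1 + π_2 + π_3 + π_4 = 1.
π_1 = 0.15·π_1 + 0.25·π_2 + 0.25·π_3 + 0.25·π_4
π_2 = 0.2·π_1 + 0.3·π_2 + 0.35·π_3 + 0.2·π_4
π_3 = 0.25·π_1 + 0.15·π_2 + 0.15·π_3 + 0.25·π_4
Solving with the normalization constraint gives π = (0.2273, 0.2562, 0.2040, 0.3125).
So the stationary probability of Reactivated is 0.2273.

0.2273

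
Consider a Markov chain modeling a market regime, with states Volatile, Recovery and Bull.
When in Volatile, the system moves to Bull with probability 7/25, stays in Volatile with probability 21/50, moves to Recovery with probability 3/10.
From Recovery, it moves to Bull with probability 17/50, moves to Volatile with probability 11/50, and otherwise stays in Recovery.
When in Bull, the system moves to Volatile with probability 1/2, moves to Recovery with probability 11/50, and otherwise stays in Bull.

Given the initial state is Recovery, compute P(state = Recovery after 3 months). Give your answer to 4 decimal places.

Propagate the distribution vector 3 months from Recovery.
After 0 months: (0.0000, 1.0000, 0.0000)
After 1 month: (0.2200, 0.4400, 0.3400)
After 2 months: (0.3592, 0.3344, 0.3064)
After 3 months: (0.3776, 0.3223, 0.3001)
P(in Recovery after 3 months) = 0.3223

0.3223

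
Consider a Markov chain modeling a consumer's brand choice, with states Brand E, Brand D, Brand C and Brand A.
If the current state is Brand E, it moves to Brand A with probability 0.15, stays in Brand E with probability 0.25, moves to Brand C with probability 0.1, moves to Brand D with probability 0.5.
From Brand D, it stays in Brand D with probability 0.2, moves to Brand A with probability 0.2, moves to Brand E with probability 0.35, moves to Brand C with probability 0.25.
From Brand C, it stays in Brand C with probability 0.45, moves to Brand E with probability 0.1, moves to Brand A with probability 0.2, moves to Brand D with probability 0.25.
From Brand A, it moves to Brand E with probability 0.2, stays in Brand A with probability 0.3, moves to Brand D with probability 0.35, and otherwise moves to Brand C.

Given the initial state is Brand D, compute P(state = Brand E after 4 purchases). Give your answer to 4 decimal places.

0.2341

Propagate the distribution vector 4 purchases from Brand D.
After 0 purchases: (0.0000, 1.0000, 0.0000, 0.0000)
After 1 purchase: (0.3500, 0.2000, 0.2500, 0.2000)
After 2 purchases: (0.2225, 0.3475, 0.2275, 0.2025)
After 3 purchases: (0.2405, 0.3085, 0.2419, 0.2091)
After 4 purchases: (0.2341, 0.3156, 0.2414, 0.2089)
P(in Brand E after 4 purchases) = 0.2341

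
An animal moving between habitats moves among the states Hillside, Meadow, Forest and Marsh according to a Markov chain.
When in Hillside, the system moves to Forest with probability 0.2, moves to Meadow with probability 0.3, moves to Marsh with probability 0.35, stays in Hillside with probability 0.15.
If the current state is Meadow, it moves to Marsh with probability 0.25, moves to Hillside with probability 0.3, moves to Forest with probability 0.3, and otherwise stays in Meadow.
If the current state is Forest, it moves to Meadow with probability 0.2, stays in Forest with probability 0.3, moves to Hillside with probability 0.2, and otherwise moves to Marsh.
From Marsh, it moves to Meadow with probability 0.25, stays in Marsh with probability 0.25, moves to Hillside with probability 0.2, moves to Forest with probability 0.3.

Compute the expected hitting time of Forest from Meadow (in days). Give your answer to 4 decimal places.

3.6193

Let t(s) be the expected number of days to first reach Forest from state s, with t(Forest) = 0. Conditioning on the first day:
t(Hillside) = 1 + 0.15·t(Hillside) + 0.3·t(Meadow) + 0.35·t(Marsh)
t(Meadow) = 1 + 0.3·t(Hillside) + 0.15·t(Meadow) + 0.25·t(Marsh)
t(Marsh) = 1 + 0.2·t(Hillside) + 0.25·t(Meadow) + 0.25·t(Marsh)
Solving: t(Hillside) = 3.9314, t(Meadow) = 3.6193, t(Marsh) = 3.5881.
Expected days from Meadow to Forest: 3.6193.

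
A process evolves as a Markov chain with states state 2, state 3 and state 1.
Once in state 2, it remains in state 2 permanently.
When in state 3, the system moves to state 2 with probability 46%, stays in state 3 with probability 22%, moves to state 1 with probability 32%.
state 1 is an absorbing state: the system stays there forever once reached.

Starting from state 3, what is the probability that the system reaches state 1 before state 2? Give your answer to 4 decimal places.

0.4103

Let h(s) be the probability of absorption at state 1 starting from transient state s. Then h(state 1) = 1 and h(state 2) = 0. By first-step analysis:
h(state 3) = 0.46·0 + 0.22·h(state 3) + 0.32·1
Solving: h(state 3) = 0.4103.
Starting from state 3, the probability is 0.4103.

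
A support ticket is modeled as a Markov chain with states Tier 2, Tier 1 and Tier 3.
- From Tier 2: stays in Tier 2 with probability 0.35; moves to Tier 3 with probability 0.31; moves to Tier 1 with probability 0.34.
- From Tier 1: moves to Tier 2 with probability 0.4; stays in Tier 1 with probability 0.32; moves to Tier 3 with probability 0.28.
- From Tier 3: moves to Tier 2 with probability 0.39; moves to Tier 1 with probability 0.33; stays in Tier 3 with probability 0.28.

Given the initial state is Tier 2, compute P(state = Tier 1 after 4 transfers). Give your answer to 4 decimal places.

0.3305

Propagate the distribution vector 4 transfers from Tier 2.
After 0 transfers: (1.0000, 0.0000, 0.0000)
After 1 transfer: (0.3500, 0.3400, 0.3100)
After 2 transfers: (0.3794, 0.3301, 0.2905)
After 3 transfers: (0.3781, 0.3305, 0.2914)
After 4 transfers: (0.3782, 0.3305, 0.2913)
P(in Tier 1 after 4 transfers) = 0.3305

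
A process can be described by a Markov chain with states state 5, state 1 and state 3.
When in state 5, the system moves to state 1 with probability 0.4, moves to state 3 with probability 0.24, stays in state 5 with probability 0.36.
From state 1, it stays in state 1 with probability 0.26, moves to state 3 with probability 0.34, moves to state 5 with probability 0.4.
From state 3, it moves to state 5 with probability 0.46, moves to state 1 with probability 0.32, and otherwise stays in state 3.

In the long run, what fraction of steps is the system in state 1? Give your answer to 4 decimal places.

0.3321

Let the stationary distribution be π with π = πP and π_1 + π_2 + π_3 = 1.
π_1 = 0.36·π_1 + 0.4·π_2 + 0.46·π_3
π_2 = 0.4·π_1 + 0.26·π_2 + 0.32·π_3
Solving with the normalization constraint gives π = (0.4001, 0.3321, 0.2679).
So the stationary probability of state 1 is 0.3321.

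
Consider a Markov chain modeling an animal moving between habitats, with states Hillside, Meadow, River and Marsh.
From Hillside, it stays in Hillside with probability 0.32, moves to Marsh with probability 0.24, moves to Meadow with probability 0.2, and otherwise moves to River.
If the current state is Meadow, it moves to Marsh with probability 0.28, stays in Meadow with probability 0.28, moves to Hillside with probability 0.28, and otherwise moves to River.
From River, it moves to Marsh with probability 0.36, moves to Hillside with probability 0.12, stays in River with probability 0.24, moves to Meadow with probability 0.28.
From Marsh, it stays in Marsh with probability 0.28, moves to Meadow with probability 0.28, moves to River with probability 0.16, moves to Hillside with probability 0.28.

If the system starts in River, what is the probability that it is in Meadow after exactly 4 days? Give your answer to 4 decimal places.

Propagate the distribution vector 4 days from River.
After 0 days: (0.0000, 0.0000, 1.0000, 0.0000)
After 1 day: (0.1200, 0.2800, 0.2400, 0.3600)
After 2 days: (0.2464, 0.2704, 0.1888, 0.2944)
After 3 days: (0.2596, 0.2603, 0.1948, 0.2852)
After 4 days: (0.2592, 0.2592, 0.1964, 0.2852)
P(in Meadow after 4 days) = 0.2592

0.2592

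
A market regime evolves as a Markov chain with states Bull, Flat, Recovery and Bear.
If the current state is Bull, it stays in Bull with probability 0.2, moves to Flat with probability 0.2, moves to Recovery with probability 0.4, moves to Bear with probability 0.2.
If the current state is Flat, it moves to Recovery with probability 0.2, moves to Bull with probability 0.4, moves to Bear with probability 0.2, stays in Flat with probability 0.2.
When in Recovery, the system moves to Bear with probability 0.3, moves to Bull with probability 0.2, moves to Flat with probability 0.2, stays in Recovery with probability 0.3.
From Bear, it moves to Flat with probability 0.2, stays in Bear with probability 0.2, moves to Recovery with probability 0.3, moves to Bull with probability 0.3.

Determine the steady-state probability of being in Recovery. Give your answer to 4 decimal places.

0.3063

Let the stationary distribution be π with π = πP and π_1 + π_2 + π_3 + π_4 = 1.
π_1 = 0.2·π_1 + 0.4·π_2 + 0.2·π_3 + 0.3·π_4
π_2 = 0.2·π_1 + 0.2·π_2 + 0.2·π_3 + 0.2·π_4
π_3 = 0.4·π_1 + 0.2·π_2 + 0.3·π_3 + 0.3·π_4
Solving with the normalization constraint gives π = (0.2631, 0.2000, 0.3063, 0.2306).
So the stationary probability of Recovery is 0.3063.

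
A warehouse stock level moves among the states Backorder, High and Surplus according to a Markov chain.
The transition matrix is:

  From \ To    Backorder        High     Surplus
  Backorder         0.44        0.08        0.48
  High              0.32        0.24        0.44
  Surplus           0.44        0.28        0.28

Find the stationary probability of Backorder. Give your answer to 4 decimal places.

0.4173

Let the stationary distribution be π with π = πP and π_1 + π_2 + π_3 = 1.
π_1 = 0.44·π_1 + 0.32·π_2 + 0.44·π_3
π_2 = 0.08·π_1 + 0.24·π_2 + 0.28·π_3
Solving with the normalization constraint gives π = (0.4173, 0.1890, 0.3937).
So the stationary probability of Backorder is 0.4173.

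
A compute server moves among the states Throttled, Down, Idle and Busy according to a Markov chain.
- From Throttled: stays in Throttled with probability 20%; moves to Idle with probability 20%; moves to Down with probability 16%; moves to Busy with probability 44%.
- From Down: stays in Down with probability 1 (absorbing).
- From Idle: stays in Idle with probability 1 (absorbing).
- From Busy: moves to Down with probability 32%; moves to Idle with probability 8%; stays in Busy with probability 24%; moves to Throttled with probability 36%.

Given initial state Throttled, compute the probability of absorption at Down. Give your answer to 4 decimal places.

0.5836

Let h(s) be the probability of absorption at Down starting from transient state s. Then h(Down) = 1 and h(Idle) = 0. By first-step analysis:
h(Throttled) = 0.2·h(Throttled) + 0.16·1 + 0.2·0 + 0.44·h(Busy)
h(Busy) = 0.36·h(Throttled) + 0.32·1 + 0.08·0 + 0.24·h(Busy)
Solving: h(Throttled) = 0.5836, h(Busy) = 0.6975.
Starting from Throttled, the probability is 0.5836.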